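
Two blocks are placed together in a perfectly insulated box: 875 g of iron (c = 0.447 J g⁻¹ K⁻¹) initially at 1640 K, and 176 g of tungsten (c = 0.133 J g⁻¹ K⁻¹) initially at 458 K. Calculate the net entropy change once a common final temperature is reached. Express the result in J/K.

Energy balance: T_f = (m₁c₁T₁ + m₂c₂T₂)/(m₁c₁ + m₂c₂) = 1573.3 K.
ΔS₁ = m₁c₁ ln(T_f/T₁) = 391.125 × ln(1573.3/1640) = -16.25 J/K.
ΔS₂ = m₂c₂ ln(T_f/T₂) = 23.408 × ln(1573.3/458) = 28.89 J/K.
ΔS_total = -16.25 + 28.89 = 12.6 J/K.

ΔS_total = 12.6 J/K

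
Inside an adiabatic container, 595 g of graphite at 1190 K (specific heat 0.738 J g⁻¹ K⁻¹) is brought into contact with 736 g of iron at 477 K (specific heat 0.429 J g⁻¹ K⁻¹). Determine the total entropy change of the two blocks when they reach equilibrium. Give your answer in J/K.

ΔS_total = 70.9 J/K

Energy balance: T_f = (m₁c₁T₁ + m₂c₂T₂)/(m₁c₁ + m₂c₂) = 891.76 K.
ΔS₁ = m₁c₁ ln(T_f/T₁) = 439.11 × ln(891.76/1190) = -126.7 J/K.
ΔS₂ = m₂c₂ ln(T_f/T₂) = 315.744 × ln(891.76/477) = 197.6 J/K.
ΔS_total = -126.7 + 197.6 = 70.9 J/K.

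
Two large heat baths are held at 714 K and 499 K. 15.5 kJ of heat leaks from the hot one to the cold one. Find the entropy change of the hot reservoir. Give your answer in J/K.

ΔS_hot = -21.7 J/K

The hot reservoir loses heat Q, so ΔS_hot = −Q/T_H = −15500/714 = -21.7 J/K.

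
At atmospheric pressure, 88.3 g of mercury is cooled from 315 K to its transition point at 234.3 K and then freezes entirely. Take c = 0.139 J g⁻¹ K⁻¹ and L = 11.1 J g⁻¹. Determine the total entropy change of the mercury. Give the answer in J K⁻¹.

ΔS = -7.82 J/K

Cooling step: ΔS₁ = m c ln(T_tr/T_i) = 88.3 × 0.139 × ln(234.3/315) = -3.633 J/K.
Phase change: ΔS₂ = −mL/T_tr = −88.3 × 11.1 / 234.3 = -4.183 J/K.
ΔS_total = (-3.633) + (-4.183) = -7.82 J/K.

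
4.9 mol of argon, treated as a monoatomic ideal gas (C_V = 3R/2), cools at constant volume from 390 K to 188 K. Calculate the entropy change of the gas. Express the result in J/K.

At constant volume, ΔS = nC_V ln(T₂/T₁) with C_V = 3R/2 = 12.47 J mol⁻¹ K⁻¹.
ΔS = 4.9 × 12.47 × ln(188/390) = -44.6 J/K.

ΔS = -44.6 J/K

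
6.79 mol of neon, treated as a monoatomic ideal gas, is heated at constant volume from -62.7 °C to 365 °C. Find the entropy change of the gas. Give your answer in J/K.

ΔS = 93.9 J/K

In kelvin: T₁ = 210.45 K, T₂ = 638.15 K. At constant volume, ΔS = nC_V ln(T₂/T₁) with C_V = 3R/2 = 12.47 J mol⁻¹ K⁻¹.
ΔS = 6.79 × 12.47 × ln(638.15/210.45) = 93.9 J/K.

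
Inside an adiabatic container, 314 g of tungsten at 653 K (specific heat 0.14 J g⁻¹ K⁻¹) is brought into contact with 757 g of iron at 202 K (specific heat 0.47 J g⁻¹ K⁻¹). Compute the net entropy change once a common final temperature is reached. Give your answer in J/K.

ΔS_total = 36.2 J/K

Energy balance: T_f = (m₁c₁T₁ + m₂c₂T₂)/(m₁c₁ + m₂c₂) = 251.6 K.
ΔS₁ = m₁c₁ ln(T_f/T₁) = 43.96 × ln(251.6/653) = -41.93 J/K.
ΔS₂ = m₂c₂ ln(T_f/T₂) = 355.79 × ln(251.6/202) = 78.12 J/K.
ΔS_total = -41.93 + 78.12 = 36.2 J/K.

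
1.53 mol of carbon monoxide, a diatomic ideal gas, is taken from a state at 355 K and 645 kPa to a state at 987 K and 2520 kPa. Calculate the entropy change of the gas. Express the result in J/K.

ΔS = 28.2 J/K

ΔS = nC_p ln(T₂/T₁) − nR ln(P₂/P₁), with C_p = 7R/2 = 29.1 J mol⁻¹ K⁻¹ for a diatomic ideal gas.
ΔS = 1.53 × [29.1 × ln(987/355) − 8.314 × ln(2520/645)] = 28.2 J/K.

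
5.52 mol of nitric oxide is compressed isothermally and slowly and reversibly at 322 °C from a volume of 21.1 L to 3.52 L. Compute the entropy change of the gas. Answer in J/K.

ΔS_gas = -82.2 J/K

For an isothermal ideal gas ΔS_gas = nR ln(V₂/V₁) = 5.52 × 8.314 × ln(3.52/21.1) = -82.2 J/K.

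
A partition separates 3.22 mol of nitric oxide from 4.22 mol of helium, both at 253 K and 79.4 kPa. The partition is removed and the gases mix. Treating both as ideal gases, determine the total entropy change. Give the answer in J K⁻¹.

ΔS_mix = 42.3 J/K

Mole fractions: x_A = 3.22/7.44 = 0.433, x_B = 0.567.
ΔS_mix = −R(n_A ln x_A + n_B ln x_B) = −8.314 × (3.22 ln 0.433 + 4.22 ln 0.567) = 42.3 J/K.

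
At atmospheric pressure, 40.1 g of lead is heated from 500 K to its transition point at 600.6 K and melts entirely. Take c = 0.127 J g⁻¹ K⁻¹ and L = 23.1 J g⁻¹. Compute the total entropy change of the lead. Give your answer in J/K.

Warming step: ΔS₁ = m c ln(T_tr/T_i) = 40.1 × 0.127 × ln(600.6/500) = 0.9336 J/K.
Phase change: ΔS₂ = +mL/T_tr = 40.1 × 23.1 / 600.6 = 1.542 J/K.
ΔS_total = (0.9336) + (1.542) = 2.48 J/K.

ΔS = 2.48 J/K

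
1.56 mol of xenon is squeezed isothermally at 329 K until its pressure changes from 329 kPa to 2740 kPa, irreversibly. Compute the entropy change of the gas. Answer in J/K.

Entropy is a state function, so ΔS_gas depends only on the end states.
For an isothermal ideal gas ΔS_gas = nR ln(P₁/P₂) = 1.56 × 8.314 × ln(329/2740) = -27.5 J/K.

ΔS_gas = -27.5 J/K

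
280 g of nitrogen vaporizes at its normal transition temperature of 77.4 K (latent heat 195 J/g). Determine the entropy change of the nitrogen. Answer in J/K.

ΔS = 705 J/K

Heat absorbed by the substance: Q = mL = 280 × 195 = 54600 J.
At constant T, ΔS = Q_rev/T = 54600 / 77.4 = 705 J/K.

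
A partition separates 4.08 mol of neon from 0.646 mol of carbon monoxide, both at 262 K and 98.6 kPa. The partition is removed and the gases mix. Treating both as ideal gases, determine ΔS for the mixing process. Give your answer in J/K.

Mole fractions: x_A = 4.08/4.73 = 0.863, x_B = 0.137.
ΔS_mix = −R(n_A ln x_A + n_B ln x_B) = −8.314 × (4.08 ln 0.863 + 0.646 ln 0.137) = 15.7 J/K.

ΔS_mix = 15.7 J/K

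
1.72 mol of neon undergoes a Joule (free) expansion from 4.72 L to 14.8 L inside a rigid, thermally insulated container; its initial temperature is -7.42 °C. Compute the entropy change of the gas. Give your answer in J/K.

ΔS_gas = 16.3 J/K

For an ideal gas in free expansion Q = 0 and W = 0, so T is unchanged.
Entropy is a state function; using a reversible isothermal path, ΔS_gas = nR ln(V₂/V₁) = 1.72 × 8.314 × ln(14.8/4.72) = 16.3 J/K.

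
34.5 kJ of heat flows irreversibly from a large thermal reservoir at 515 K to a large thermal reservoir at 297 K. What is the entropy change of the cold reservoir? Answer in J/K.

ΔS_cold = 116 J/K

The cold reservoir gains heat Q, so ΔS_cold = +Q/T_C = 34500/297 = 116 J/K.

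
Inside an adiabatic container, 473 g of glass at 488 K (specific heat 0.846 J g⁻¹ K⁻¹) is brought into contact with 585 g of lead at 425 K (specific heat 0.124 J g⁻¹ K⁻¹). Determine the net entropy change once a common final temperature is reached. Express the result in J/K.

Energy balance: T_f = (m₁c₁T₁ + m₂c₂T₂)/(m₁c₁ + m₂c₂) = 478.33 K.
ΔS₁ = m₁c₁ ln(T_f/T₁) = 400.158 × ln(478.33/488) = -8.007 J/K.
ΔS₂ = m₂c₂ ln(T_f/T₂) = 72.54 × ln(478.33/425) = 8.575 J/K.
ΔS_total = -8.007 + 8.575 = 0.568 J/K.

ΔS_total = 0.568 J/K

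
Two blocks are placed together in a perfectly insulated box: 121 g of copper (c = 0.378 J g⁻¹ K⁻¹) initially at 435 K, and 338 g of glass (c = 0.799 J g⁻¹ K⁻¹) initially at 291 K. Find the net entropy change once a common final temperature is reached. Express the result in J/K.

Energy balance: T_f = (m₁c₁T₁ + m₂c₂T₂)/(m₁c₁ + m₂c₂) = 311.86 K.
ΔS₁ = m₁c₁ ln(T_f/T₁) = 45.738 × ln(311.86/435) = -15.22 J/K.
ΔS₂ = m₂c₂ ln(T_f/T₂) = 270.062 × ln(311.86/291) = 18.69 J/K.
ΔS_total = -15.22 + 18.69 = 3.47 J/K.

ΔS_total = 3.47 J/K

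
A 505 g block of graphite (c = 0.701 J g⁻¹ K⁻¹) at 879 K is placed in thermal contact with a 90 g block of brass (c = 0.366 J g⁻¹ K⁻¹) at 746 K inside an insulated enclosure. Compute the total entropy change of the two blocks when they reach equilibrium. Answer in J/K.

ΔS_total = 0.388 J/K

Energy balance: T_f = (m₁c₁T₁ + m₂c₂T₂)/(m₁c₁ + m₂c₂) = 867.68 K.
ΔS₁ = m₁c₁ ln(T_f/T₁) = 354.005 × ln(867.68/879) = -4.589 J/K.
ΔS₂ = m₂c₂ ln(T_f/T₂) = 32.94 × ln(867.68/746) = 4.977 J/K.
ΔS_total = -4.589 + 4.977 = 0.388 J/K.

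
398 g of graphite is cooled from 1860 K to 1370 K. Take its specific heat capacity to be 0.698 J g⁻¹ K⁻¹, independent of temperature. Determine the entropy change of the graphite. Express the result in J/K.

ΔS = ∫dQ_rev/T = m c ln(T₂/T₁) = 398 × 0.698 × ln(1370/1860) = -84.9 J/K.

ΔS = -84.9 J/K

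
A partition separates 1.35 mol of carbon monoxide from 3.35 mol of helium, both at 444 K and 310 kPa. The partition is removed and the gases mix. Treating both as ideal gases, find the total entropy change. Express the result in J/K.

ΔS_mix = 23.4 J/K

Mole fractions: x_A = 1.35/4.7 = 0.287, x_B = 0.713.
ΔS_mix = −R(n_A ln x_A + n_B ln x_B) = −8.314 × (1.35 ln 0.287 + 3.35 ln 0.713) = 23.4 J/K.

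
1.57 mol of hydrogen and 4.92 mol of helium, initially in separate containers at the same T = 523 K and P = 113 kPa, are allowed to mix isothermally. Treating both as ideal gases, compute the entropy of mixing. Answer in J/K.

Mole fractions: x_A = 1.57/6.49 = 0.242, x_B = 0.758.
ΔS_mix = −R(n_A ln x_A + n_B ln x_B) = −8.314 × (1.57 ln 0.242 + 4.92 ln 0.758) = 29.9 J/K.

ΔS_mix = 29.9 J/K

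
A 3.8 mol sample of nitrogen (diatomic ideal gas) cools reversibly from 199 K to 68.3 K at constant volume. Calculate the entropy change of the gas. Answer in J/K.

At constant volume, ΔS = nC_V ln(T₂/T₁) with C_V = 5R/2 = 20.79 J mol⁻¹ K⁻¹.
ΔS = 3.8 × 20.79 × ln(68.3/199) = -84.5 J/K.

ΔS = -84.5 J/K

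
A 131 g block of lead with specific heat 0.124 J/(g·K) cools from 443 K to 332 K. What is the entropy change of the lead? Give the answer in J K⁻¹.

ΔS = -4.69 J/K

ΔS = ∫dQ_rev/T = m c ln(T₂/T₁) = 131 × 0.124 × ln(332/443) = -4.69 J/K.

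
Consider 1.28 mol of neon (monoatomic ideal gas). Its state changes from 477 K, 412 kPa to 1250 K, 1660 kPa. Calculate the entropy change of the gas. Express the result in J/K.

ΔS = nC_p ln(T₂/T₁) − nR ln(P₂/P₁), with C_p = 5R/2 = 20.79 J mol⁻¹ K⁻¹ for a monoatomic ideal gas.
ΔS = 1.28 × [20.79 × ln(1250/477) − 8.314 × ln(1660/412)] = 10.8 J/K.

ΔS = 10.8 J/K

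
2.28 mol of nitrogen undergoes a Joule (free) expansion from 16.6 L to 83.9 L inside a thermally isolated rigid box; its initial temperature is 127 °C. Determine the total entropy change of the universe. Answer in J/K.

ΔS_universe = 30.7 J/K

No heat is exchanged and no work is done, so the ideal-gas temperature stays constant.
Entropy is a state function; using a reversible isothermal path, ΔS_gas = nR ln(V₂/V₁) = 2.28 × 8.314 × ln(83.9/16.6) = 30.7 J/K.
The insulated surroundings exchange no heat, so ΔS_surr = 0 and ΔS_universe = ΔS_gas.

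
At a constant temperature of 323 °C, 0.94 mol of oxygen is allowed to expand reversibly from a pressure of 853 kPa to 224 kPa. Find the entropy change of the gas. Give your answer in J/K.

For an isothermal ideal gas ΔS_gas = nR ln(P₁/P₂) = 0.94 × 8.314 × ln(853/224) = 10.4 J/K.

ΔS_gas = 10.4 J/K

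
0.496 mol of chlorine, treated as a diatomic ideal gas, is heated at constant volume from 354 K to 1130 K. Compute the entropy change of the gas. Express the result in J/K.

At constant volume, ΔS = nC_V ln(T₂/T₁) with C_V = 5R/2 = 20.79 J mol⁻¹ K⁻¹.
ΔS = 0.496 × 20.79 × ln(1130/354) = 12 J/K.

ΔS = 12 J/K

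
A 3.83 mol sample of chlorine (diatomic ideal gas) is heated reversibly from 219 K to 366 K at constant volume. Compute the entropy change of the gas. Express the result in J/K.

ΔS = 40.9 J/K

At constant volume, ΔS = nC_V ln(T₂/T₁) with C_V = 5R/2 = 20.79 J mol⁻¹ K⁻¹.
ΔS = 3.83 × 20.79 × ln(366/219) = 40.9 J/K.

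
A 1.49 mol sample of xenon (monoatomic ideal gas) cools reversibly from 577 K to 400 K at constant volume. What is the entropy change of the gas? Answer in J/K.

At constant volume, ΔS = nC_V ln(T₂/T₁) with C_V = 3R/2 = 12.47 J mol⁻¹ K⁻¹.
ΔS = 1.49 × 12.47 × ln(400/577) = -6.81 J/K.

ΔS = -6.81 J/K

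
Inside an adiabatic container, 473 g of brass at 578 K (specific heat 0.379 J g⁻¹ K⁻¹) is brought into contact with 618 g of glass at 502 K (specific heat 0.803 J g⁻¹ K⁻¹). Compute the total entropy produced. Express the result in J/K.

Energy balance: T_f = (m₁c₁T₁ + m₂c₂T₂)/(m₁c₁ + m₂c₂) = 522.17 K.
ΔS₁ = m₁c₁ ln(T_f/T₁) = 179.267 × ln(522.17/578) = -18.21 J/K.
ΔS₂ = m₂c₂ ln(T_f/T₂) = 496.254 × ln(522.17/502) = 19.55 J/K.
ΔS_total = -18.21 + 19.55 = 1.34 J/K.

ΔS_total = 1.34 J/K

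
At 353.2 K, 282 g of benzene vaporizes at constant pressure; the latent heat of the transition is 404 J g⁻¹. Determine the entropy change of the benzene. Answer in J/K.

Heat absorbed by the substance: Q = mL = 282 × 404 = 113928 J.
At constant T, ΔS = Q_rev/T = 113928 / 353.2 = 323 J/K.

ΔS = 323 J/K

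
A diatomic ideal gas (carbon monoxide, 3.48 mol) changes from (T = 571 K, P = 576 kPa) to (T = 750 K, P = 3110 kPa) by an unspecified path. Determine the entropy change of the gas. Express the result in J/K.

ΔS = nC_p ln(T₂/T₁) − nR ln(P₂/P₁), with C_p = 7R/2 = 29.1 J mol⁻¹ K⁻¹ for a diatomic ideal gas.
ΔS = 3.48 × [29.1 × ln(750/571) − 8.314 × ln(3110/576)] = -21.2 J/K.

ΔS = -21.2 J/K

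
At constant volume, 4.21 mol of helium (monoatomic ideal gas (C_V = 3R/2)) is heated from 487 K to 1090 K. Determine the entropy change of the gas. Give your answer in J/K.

ΔS = 42.3 J/K

At constant volume, ΔS = nC_V ln(T₂/T₁) with C_V = 3R/2 = 12.47 J mol⁻¹ K⁻¹.
ΔS = 4.21 × 12.47 × ln(1090/487) = 42.3 J/K.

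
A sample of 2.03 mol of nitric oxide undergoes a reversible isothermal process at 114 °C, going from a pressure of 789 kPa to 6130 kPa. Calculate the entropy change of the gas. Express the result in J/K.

ΔS_gas = -34.6 J/K

For an isothermal ideal gas ΔS_gas = nR ln(P₁/P₂) = 2.03 × 8.314 × ln(789/6130) = -34.6 J/K.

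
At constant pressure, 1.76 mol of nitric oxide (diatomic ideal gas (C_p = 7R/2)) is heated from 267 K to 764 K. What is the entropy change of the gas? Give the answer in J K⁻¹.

At constant pressure, ΔS = nC_p ln(T₂/T₁) with C_p = 7R/2 = 29.1 J mol⁻¹ K⁻¹.
ΔS = 1.76 × 29.1 × ln(764/267) = 53.8 J/K.

ΔS = 53.8 J/K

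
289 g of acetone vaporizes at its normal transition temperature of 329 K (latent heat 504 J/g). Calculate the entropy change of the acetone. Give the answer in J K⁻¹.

ΔS = 443 J/K

Heat absorbed by the substance: Q = mL = 289 × 504 = 145656 J.
At constant T, ΔS = Q_rev/T = 145656 / 329 = 443 J/K.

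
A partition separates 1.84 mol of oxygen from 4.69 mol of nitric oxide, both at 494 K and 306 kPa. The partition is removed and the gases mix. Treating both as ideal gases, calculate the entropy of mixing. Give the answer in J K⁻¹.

Mole fractions: x_A = 1.84/6.53 = 0.282, x_B = 0.718.
ΔS_mix = −R(n_A ln x_A + n_B ln x_B) = −8.314 × (1.84 ln 0.282 + 4.69 ln 0.718) = 32.3 J/K.

ΔS_mix = 32.3 J/K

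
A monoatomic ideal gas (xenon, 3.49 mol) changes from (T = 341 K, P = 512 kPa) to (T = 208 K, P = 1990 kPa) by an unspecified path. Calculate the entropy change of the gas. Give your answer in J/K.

ΔS = nC_p ln(T₂/T₁) − nR ln(P₂/P₁), with C_p = 5R/2 = 20.79 J mol⁻¹ K⁻¹ for a monoatomic ideal gas.
ΔS = 3.49 × [20.79 × ln(208/341) − 8.314 × ln(1990/512)] = -75.3 J/K.

ΔS = -75.3 J/K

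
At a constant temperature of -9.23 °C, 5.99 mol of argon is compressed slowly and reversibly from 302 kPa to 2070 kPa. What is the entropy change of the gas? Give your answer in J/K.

ΔS_gas = -95.9 J/K

For an isothermal ideal gas ΔS_gas = nR ln(P₁/P₂) = 5.99 × 8.314 × ln(302/2070) = -95.9 J/K.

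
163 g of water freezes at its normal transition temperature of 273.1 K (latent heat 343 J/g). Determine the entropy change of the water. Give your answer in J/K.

ΔS = -205 J/K

Heat released by the substance: Q = −mL = −163 × 343 = −55909 J.
At constant T, ΔS = Q_rev/T = −55909 / 273.1 = -205 J/K.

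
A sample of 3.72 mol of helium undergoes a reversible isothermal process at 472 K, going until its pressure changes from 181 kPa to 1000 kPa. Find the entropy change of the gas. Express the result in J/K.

ΔS_gas = -52.9 J/K

For an isothermal ideal gas ΔS_gas = nR ln(P₁/P₂) = 3.72 × 8.314 × ln(181/1000) = -52.9 J/K.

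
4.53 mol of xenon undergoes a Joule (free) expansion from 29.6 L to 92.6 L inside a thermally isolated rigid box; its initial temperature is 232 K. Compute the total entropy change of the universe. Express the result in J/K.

ΔS_universe = 43 J/K

No heat is exchanged and no work is done, so the ideal-gas temperature stays constant.
Entropy is a state function; using a reversible isothermal path, ΔS_gas = nR ln(V₂/V₁) = 4.53 × 8.314 × ln(92.6/29.6) = 43 J/K.
The insulated surroundings exchange no heat, so ΔS_surr = 0 and ΔS_universe = ΔS_gas.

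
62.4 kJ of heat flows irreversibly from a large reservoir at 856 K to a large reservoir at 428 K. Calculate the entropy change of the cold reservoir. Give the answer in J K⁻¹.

The cold reservoir gains heat Q, so ΔS_cold = +Q/T_C = 62400/428 = 146 J/K.

ΔS_cold = 146 J/K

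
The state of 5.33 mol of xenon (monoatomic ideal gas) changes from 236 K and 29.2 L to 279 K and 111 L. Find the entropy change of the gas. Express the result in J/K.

ΔS = 70.3 J/K

Entropy is a state function: ΔS = nC_V ln(T₂/T₁) + nR ln(V₂/V₁), with C_V = 3R/2 = 12.47 J mol⁻¹ K⁻¹ for a monoatomic ideal gas.
ΔS = 5.33 × [12.47 × ln(279/236) + 8.314 × ln(111/29.2)] = 70.3 J/K.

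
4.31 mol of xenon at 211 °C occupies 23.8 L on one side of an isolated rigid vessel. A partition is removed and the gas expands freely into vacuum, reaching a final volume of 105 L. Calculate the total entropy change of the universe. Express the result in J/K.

ΔS_universe = 53.2 J/K

No heat is exchanged and no work is done, so the ideal-gas temperature stays constant.
Entropy is a state function; using a reversible isothermal path, ΔS_gas = nR ln(V₂/V₁) = 4.31 × 8.314 × ln(105/23.8) = 53.2 J/K.
The insulated surroundings exchange no heat, so ΔS_surr = 0 and ΔS_universe = ΔS_gas.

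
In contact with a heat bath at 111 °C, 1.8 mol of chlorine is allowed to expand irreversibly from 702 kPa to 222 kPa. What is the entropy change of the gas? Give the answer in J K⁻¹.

Entropy is a state function, so ΔS_gas depends only on the end states.
For an isothermal ideal gas ΔS_gas = nR ln(P₁/P₂) = 1.8 × 8.314 × ln(702/222) = 17.2 J/K.

ΔS_gas = 17.2 J/K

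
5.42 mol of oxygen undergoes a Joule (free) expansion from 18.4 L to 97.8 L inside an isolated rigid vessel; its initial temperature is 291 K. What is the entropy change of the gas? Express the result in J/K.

ΔS_gas = 75.3 J/K

No heat is exchanged and no work is done, so the ideal-gas temperature stays constant.
Entropy is a state function; using a reversible isothermal path, ΔS_gas = nR ln(V₂/V₁) = 5.42 × 8.314 × ln(97.8/18.4) = 75.3 J/K.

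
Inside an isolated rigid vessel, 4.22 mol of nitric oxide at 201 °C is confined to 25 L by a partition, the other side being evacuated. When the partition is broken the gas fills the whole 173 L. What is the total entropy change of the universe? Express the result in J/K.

For an ideal gas in free expansion Q = 0 and W = 0, so T is unchanged.
Entropy is a state function; using a reversible isothermal path, ΔS_gas = nR ln(V₂/V₁) = 4.22 × 8.314 × ln(173/25) = 67.9 J/K.
The insulated surroundings exchange no heat, so ΔS_surr = 0 and ΔS_universe = ΔS_gas.

ΔS_universe = 67.9 J/K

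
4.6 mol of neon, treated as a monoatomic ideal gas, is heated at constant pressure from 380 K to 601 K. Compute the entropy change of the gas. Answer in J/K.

At constant pressure, ΔS = nC_p ln(T₂/T₁) with C_p = 5R/2 = 20.79 J mol⁻¹ K⁻¹.
ΔS = 4.6 × 20.79 × ln(601/380) = 43.8 J/K.

ΔS = 43.8 J/K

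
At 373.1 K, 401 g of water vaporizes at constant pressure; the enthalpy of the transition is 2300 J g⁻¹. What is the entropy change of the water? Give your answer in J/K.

Heat absorbed by the substance: Q = mL = 401 × 2300 = 922300 J.
At constant T, ΔS = Q_rev/T = 922300 / 373.1 = 2470 J/K.

ΔS = 2470 J/K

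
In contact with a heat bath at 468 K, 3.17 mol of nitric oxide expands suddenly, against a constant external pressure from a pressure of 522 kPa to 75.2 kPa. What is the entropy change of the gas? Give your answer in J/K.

ΔS_gas = 51.1 J/K

Entropy is a state function, so ΔS_gas depends only on the end states.
For an isothermal ideal gas ΔS_gas = nR ln(P₁/P₂) = 3.17 × 8.314 × ln(522/75.2) = 51.1 J/K.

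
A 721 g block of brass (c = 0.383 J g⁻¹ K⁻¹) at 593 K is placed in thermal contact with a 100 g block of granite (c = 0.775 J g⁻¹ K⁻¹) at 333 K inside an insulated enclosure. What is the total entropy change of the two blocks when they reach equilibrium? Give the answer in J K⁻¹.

ΔS_total = 9 J/K

Energy balance: T_f = (m₁c₁T₁ + m₂c₂T₂)/(m₁c₁ + m₂c₂) = 536.02 K.
ΔS₁ = m₁c₁ ln(T_f/T₁) = 276.143 × ln(536.02/593) = -27.896 J/K.
ΔS₂ = m₂c₂ ln(T_f/T₂) = 77.5 × ln(536.02/333) = 36.892 J/K.
ΔS_total = -27.896 + 36.892 = 9 J/K.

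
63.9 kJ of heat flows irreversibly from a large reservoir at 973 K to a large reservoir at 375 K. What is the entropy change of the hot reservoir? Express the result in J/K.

ΔS_hot = -65.7 J/K

The hot reservoir loses heat Q, so ΔS_hot = −Q/T_H = −63900/973 = -65.7 J/K.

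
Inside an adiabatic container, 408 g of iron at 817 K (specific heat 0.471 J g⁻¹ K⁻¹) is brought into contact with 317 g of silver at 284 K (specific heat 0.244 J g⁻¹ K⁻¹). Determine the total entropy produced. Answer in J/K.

ΔS_total = 25.9 J/K

Energy balance: T_f = (m₁c₁T₁ + m₂c₂T₂)/(m₁c₁ + m₂c₂) = 664.04 K.
ΔS₁ = m₁c₁ ln(T_f/T₁) = 192.168 × ln(664.04/817) = -39.84 J/K.
ΔS₂ = m₂c₂ ln(T_f/T₂) = 77.348 × ln(664.04/284) = 65.7 J/K.
ΔS_total = -39.84 + 65.7 = 25.9 J/K.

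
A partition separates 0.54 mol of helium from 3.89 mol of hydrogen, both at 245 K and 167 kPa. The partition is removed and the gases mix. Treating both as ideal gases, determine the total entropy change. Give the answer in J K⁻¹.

Mole fractions: x_A = 0.54/4.43 = 0.122, x_B = 0.878.
ΔS_mix = −R(n_A ln x_A + n_B ln x_B) = −8.314 × (0.54 ln 0.122 + 3.89 ln 0.878) = 13.7 J/K.

ΔS_mix = 13.7 J/K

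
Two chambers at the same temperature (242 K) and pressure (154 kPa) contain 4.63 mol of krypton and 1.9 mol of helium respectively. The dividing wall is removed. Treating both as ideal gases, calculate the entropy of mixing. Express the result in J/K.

Mole fractions: x_A = 4.63/6.53 = 0.709, x_B = 0.291.
ΔS_mix = −R(n_A ln x_A + n_B ln x_B) = −8.314 × (4.63 ln 0.709 + 1.9 ln 0.291) = 32.7 J/K.

ΔS_mix = 32.7 J/K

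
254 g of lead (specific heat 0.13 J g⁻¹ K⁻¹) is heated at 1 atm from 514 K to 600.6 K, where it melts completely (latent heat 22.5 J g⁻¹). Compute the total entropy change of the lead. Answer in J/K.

Warming step: ΔS₁ = m c ln(T_tr/T_i) = 254 × 0.13 × ln(600.6/514) = 5.141 J/K.
Phase change: ΔS₂ = +mL/T_tr = 254 × 22.5 / 600.6 = 9.515 J/K.
ΔS_total = (5.141) + (9.515) = 14.7 J/K.

ΔS = 14.7 J/K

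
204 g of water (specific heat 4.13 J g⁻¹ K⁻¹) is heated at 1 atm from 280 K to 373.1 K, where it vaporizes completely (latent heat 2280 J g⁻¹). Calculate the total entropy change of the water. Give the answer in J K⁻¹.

ΔS = 1490 J/K

Warming step: ΔS₁ = m c ln(T_tr/T_i) = 204 × 4.13 × ln(373.1/280) = 241.9 J/K.
Phase change: ΔS₂ = +mL/T_tr = 204 × 2280 / 373.1 = 1247 J/K.
ΔS_total = (241.9) + (1247) = 1490 J/K.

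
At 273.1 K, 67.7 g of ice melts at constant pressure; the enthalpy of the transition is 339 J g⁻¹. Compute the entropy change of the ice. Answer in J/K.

ΔS = 84 J/K

Heat absorbed by the substance: Q = mL = 67.7 × 339 = 22950.3 J.
At constant T, ΔS = Q_rev/T = 22950.3 / 273.1 = 84 J/K.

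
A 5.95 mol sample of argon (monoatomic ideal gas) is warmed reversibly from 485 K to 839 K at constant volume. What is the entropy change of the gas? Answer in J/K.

ΔS = 40.7 J/K

At constant volume, ΔS = nC_V ln(T₂/T₁) with C_V = 3R/2 = 12.47 J mol⁻¹ K⁻¹.
ΔS = 5.95 × 12.47 × ln(839/485) = 40.7 J/K.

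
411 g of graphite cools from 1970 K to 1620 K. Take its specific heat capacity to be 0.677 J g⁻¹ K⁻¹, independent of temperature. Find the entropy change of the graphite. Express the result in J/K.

ΔS = ∫dQ_rev/T = m c ln(T₂/T₁) = 411 × 0.677 × ln(1620/1970) = -54.4 J/K.

ΔS = -54.4 J/K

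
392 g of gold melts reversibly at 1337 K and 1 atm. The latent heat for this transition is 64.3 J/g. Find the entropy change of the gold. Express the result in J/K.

ΔS = 18.9 J/K

Heat absorbed by the substance: Q = mL = 392 × 64.3 = 25205.6 J.
At constant T, ΔS = Q_rev/T = 25205.6 / 1337 = 18.9 J/K.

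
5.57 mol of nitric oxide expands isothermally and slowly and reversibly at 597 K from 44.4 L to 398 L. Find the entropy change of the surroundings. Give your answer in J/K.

ΔS_surr = -102 J/K

For an isothermal ideal gas ΔS_gas = nR ln(V₂/V₁) = 5.57 × 8.314 × ln(398/44.4) = 102 J/K.
The process is reversible, so ΔS_surr = −ΔS_gas = -102 J/K and ΔS_universe = 0.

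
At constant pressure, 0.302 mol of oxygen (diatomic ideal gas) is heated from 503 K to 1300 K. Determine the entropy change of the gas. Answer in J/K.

At constant pressure, ΔS = nC_p ln(T₂/T₁) with C_p = 7R/2 = 29.1 J mol⁻¹ K⁻¹.
ΔS = 0.302 × 29.1 × ln(1300/503) = 8.34 J/K.

ΔS = 8.34 J/K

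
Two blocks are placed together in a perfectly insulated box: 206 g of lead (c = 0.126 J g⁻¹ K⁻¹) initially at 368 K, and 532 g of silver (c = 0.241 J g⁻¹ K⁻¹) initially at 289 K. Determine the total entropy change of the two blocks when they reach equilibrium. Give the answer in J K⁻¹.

ΔS_total = 0.664 J/K

Energy balance: T_f = (m₁c₁T₁ + m₂c₂T₂)/(m₁c₁ + m₂c₂) = 302.3 K.
ΔS₁ = m₁c₁ ln(T_f/T₁) = 25.956 × ln(302.3/368) = -5.105 J/K.
ΔS₂ = m₂c₂ ln(T_f/T₂) = 128.212 × ln(302.3/289) = 5.769 J/K.
ΔS_total = -5.105 + 5.769 = 0.664 J/K.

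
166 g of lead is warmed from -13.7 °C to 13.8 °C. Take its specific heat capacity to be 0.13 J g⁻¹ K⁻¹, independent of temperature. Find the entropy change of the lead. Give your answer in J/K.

In kelvin: T₁ = 259.45 K, T₂ = 286.95 K. ΔS = ∫dQ_rev/T = m c ln(T₂/T₁) = 166 × 0.13 × ln(286.95/259.45) = 2.17 J/K.

ΔS = 2.17 J/K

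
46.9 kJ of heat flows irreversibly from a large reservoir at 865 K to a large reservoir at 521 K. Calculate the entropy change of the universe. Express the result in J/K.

ΔS_hot = −Q/T_H = −46900/865 = -54.22 J/K and ΔS_cold = +Q/T_C = 46900/521 = 90.02 J/K.
ΔS_total = -54.22 + 90.02 = 35.8 J/K, positive as the second law requires.

ΔS_total = 35.8 J/K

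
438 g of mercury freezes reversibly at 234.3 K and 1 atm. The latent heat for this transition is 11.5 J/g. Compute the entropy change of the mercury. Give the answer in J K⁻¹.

Heat released by the substance: Q = −mL = −438 × 11.5 = −5037 J.
At constant T, ΔS = Q_rev/T = −5037 / 234.3 = -21.5 J/K.

ΔS = -21.5 J/K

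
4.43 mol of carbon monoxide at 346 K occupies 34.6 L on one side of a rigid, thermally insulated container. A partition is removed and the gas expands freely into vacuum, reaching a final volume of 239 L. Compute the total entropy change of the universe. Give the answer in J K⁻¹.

ΔS_universe = 71.2 J/K

For an ideal gas in free expansion Q = 0 and W = 0, so T is unchanged.
Entropy is a state function; using a reversible isothermal path, ΔS_gas = nR ln(V₂/V₁) = 4.43 × 8.314 × ln(239/34.6) = 71.2 J/K.
The insulated surroundings exchange no heat, so ΔS_surr = 0 and ΔS_universe = ΔS_gas.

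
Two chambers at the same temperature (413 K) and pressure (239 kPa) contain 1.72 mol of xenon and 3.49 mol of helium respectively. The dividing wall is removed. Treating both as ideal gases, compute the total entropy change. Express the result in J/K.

ΔS_mix = 27.5 J/K

Mole fractions: x_A = 1.72/5.21 = 0.33, x_B = 0.67.
ΔS_mix = −R(n_A ln x_A + n_B ln x_B) = −8.314 × (1.72 ln 0.33 + 3.49 ln 0.67) = 27.5 J/K.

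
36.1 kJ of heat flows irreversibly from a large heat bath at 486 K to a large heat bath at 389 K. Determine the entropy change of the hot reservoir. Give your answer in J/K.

The hot reservoir loses heat Q, so ΔS_hot = −Q/T_H = −36100/486 = -74.3 J/K.

ΔS_hot = -74.3 J/K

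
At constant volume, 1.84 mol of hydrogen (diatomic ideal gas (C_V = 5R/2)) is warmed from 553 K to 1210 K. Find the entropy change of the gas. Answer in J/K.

ΔS = 29.9 J/K

At constant volume, ΔS = nC_V ln(T₂/T₁) with C_V = 5R/2 = 20.79 J mol⁻¹ K⁻¹.
ΔS = 1.84 × 20.79 × ln(1210/553) = 29.9 J/K.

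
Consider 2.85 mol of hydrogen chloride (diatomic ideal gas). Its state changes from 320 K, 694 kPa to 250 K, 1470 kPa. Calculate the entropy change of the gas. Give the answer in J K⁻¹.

ΔS = -38.3 J/K

ΔS = nC_p ln(T₂/T₁) − nR ln(P₂/P₁), with C_p = 7R/2 = 29.1 J mol⁻¹ K⁻¹ for a diatomic ideal gas.
ΔS = 2.85 × [29.1 × ln(250/320) − 8.314 × ln(1470/694)] = -38.3 J/K.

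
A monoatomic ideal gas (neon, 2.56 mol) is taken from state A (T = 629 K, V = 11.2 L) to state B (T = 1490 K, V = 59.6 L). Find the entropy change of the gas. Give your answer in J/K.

Entropy is a state function: ΔS = nC_V ln(T₂/T₁) + nR ln(V₂/V₁), with C_V = 3R/2 = 12.47 J mol⁻¹ K⁻¹ for a monoatomic ideal gas.
ΔS = 2.56 × [12.47 × ln(1490/629) + 8.314 × ln(59.6/11.2)] = 63.1 J/K.

ΔS = 63.1 J/K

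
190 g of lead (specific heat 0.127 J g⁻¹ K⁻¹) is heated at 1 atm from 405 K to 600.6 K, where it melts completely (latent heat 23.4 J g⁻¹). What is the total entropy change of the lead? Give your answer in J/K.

Warming step: ΔS₁ = m c ln(T_tr/T_i) = 190 × 0.127 × ln(600.6/405) = 9.508 J/K.
Phase change: ΔS₂ = +mL/T_tr = 190 × 23.4 / 600.6 = 7.403 J/K.
ΔS_total = (9.508) + (7.403) = 16.9 J/K.

ΔS = 16.9 J/K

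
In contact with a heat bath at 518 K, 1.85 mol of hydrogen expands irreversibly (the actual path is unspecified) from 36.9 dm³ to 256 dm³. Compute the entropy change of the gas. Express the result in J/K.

ΔS_gas = 29.8 J/K

Entropy is a state function, so ΔS_gas depends only on the end states.
For an isothermal ideal gas ΔS_gas = nR ln(V₂/V₁) = 1.85 × 8.314 × ln(256/36.9) = 29.8 J/K.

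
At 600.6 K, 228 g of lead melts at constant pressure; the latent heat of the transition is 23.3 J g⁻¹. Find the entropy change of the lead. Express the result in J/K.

Heat absorbed by the substance: Q = mL = 228 × 23.3 = 5312.4 J.
At constant T, ΔS = Q_rev/T = 5312.4 / 600.6 = 8.85 J/K.

ΔS = 8.85 J/K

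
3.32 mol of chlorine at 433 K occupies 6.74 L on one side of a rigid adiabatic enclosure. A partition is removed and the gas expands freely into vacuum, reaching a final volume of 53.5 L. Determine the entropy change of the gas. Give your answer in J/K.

For an ideal gas in free expansion Q = 0 and W = 0, so T is unchanged.
Entropy is a state function; using a reversible isothermal path, ΔS_gas = nR ln(V₂/V₁) = 3.32 × 8.314 × ln(53.5/6.74) = 57.2 J/K.

ΔS_gas = 57.2 J/K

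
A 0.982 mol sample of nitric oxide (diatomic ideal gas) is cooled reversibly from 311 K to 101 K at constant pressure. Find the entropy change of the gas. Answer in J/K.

ΔS = -32.1 J/K

At constant pressure, ΔS = nC_p ln(T₂/T₁) with C_p = 7R/2 = 29.1 J mol⁻¹ K⁻¹.
ΔS = 0.982 × 29.1 × ln(101/311) = -32.1 J/K.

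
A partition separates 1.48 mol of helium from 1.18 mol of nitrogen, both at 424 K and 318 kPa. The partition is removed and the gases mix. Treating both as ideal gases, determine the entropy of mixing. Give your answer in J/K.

ΔS_mix = 15.2 J/K

Mole fractions: x_A = 1.48/2.66 = 0.556, x_B = 0.444.
ΔS_mix = −R(n_A ln x_A + n_B ln x_B) = −8.314 × (1.48 ln 0.556 + 1.18 ln 0.444) = 15.2 J/K.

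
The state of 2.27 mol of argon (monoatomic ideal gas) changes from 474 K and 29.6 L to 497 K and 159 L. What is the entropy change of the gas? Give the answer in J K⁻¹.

ΔS = 33.1 J/K

Entropy is a state function: ΔS = nC_V ln(T₂/T₁) + nR ln(V₂/V₁), with C_V = 3R/2 = 12.47 J mol⁻¹ K⁻¹ for a monoatomic ideal gas.
ΔS = 2.27 × [12.47 × ln(497/474) + 8.314 × ln(159/29.6)] = 33.1 J/K.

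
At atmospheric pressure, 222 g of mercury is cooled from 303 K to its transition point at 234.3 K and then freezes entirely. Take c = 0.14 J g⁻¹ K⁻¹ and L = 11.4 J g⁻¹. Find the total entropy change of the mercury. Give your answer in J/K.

Cooling step: ΔS₁ = m c ln(T_tr/T_i) = 222 × 0.14 × ln(234.3/303) = -7.992 J/K.
Phase change: ΔS₂ = −mL/T_tr = −222 × 11.4 / 234.3 = -10.8 J/K.
ΔS_total = (-7.992) + (-10.8) = -18.8 J/K.

ΔS = -18.8 J/K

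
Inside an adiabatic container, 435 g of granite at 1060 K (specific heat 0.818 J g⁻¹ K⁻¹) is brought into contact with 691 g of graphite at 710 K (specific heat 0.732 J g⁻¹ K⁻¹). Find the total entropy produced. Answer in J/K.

Energy balance: T_f = (m₁c₁T₁ + m₂c₂T₂)/(m₁c₁ + m₂c₂) = 854.54 K.
ΔS₁ = m₁c₁ ln(T_f/T₁) = 355.83 × ln(854.54/1060) = -76.67 J/K.
ΔS₂ = m₂c₂ ln(T_f/T₂) = 505.812 × ln(854.54/710) = 93.73 J/K.
ΔS_total = -76.67 + 93.73 = 17.1 J/K.

ΔS_total = 17.1 J/K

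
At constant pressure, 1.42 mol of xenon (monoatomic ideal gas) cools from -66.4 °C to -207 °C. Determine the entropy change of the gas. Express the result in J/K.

ΔS = -33.6 J/K

In kelvin: T₁ = 206.75 K, T₂ = 66.15 K. At constant pressure, ΔS = nC_p ln(T₂/T₁) with C_p = 5R/2 = 20.79 J mol⁻¹ K⁻¹.
ΔS = 1.42 × 20.79 × ln(66.15/206.75) = -33.6 J/K.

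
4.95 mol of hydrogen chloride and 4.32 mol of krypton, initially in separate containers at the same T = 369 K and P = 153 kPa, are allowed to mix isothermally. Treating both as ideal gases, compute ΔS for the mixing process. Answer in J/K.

ΔS_mix = 53.2 J/K

Mole fractions: x_A = 4.95/9.27 = 0.534, x_B = 0.466.
ΔS_mix = −R(n_A ln x_A + n_B ln x_B) = −8.314 × (4.95 ln 0.534 + 4.32 ln 0.466) = 53.2 J/K.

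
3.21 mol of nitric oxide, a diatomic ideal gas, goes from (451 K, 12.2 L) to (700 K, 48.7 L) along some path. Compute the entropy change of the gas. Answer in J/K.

Entropy is a state function: ΔS = nC_V ln(T₂/T₁) + nR ln(V₂/V₁), with C_V = 5R/2 = 20.79 J mol⁻¹ K⁻¹ for a diatomic ideal gas.
ΔS = 3.21 × [20.79 × ln(700/451) + 8.314 × ln(48.7/12.2)] = 66.3 J/K.

ΔS = 66.3 J/K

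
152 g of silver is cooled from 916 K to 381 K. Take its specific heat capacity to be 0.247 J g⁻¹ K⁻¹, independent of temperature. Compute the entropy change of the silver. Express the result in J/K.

ΔS = ∫dQ_rev/T = m c ln(T₂/T₁) = 152 × 0.247 × ln(381/916) = -32.9 J/K.

ΔS = -32.9 J/K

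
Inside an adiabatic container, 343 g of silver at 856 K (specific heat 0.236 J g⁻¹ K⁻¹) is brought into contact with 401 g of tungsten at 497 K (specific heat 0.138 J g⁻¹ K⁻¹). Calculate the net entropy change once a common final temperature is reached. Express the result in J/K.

ΔS_total = 4.64 J/K

Energy balance: T_f = (m₁c₁T₁ + m₂c₂T₂)/(m₁c₁ + m₂c₂) = 710.23 K.
ΔS₁ = m₁c₁ ln(T_f/T₁) = 80.948 × ln(710.23/856) = -15.111 J/K.
ΔS₂ = m₂c₂ ln(T_f/T₂) = 55.338 × ln(710.23/497) = 19.756 J/K.
ΔS_total = -15.111 + 19.756 = 4.64 J/K.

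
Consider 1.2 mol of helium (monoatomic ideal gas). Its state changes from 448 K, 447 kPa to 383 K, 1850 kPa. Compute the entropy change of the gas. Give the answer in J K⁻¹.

ΔS = nC_p ln(T₂/T₁) − nR ln(P₂/P₁), with C_p = 5R/2 = 20.79 J mol⁻¹ K⁻¹ for a monoatomic ideal gas.
ΔS = 1.2 × [20.79 × ln(383/448) − 8.314 × ln(1850/447)] = -18.1 J/K.

ΔS = -18.1 J/K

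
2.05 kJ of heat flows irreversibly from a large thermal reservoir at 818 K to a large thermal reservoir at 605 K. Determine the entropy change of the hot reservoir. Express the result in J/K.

The hot reservoir loses heat Q, so ΔS_hot = −Q/T_H = −2050/818 = -2.51 J/K.

ΔS_hot = -2.51 J/K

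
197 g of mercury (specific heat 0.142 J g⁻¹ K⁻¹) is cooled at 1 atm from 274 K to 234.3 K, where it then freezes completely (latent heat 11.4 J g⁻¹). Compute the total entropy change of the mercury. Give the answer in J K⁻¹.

Cooling step: ΔS₁ = m c ln(T_tr/T_i) = 197 × 0.142 × ln(234.3/274) = -4.379 J/K.
Phase change: ΔS₂ = −mL/T_tr = −197 × 11.4 / 234.3 = -9.585 J/K.
ΔS_total = (-4.379) + (-9.585) = -14 J/K.

ΔS = -14 J/K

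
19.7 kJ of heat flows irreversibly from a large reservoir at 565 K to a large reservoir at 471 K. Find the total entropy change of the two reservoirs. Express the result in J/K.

ΔS_hot = −Q/T_H = −19700/565 = -34.87 J/K and ΔS_cold = +Q/T_C = 19700/471 = 41.83 J/K.
ΔS_total = -34.87 + 41.83 = 6.96 J/K, positive as the second law requires.

ΔS_total = 6.96 J/K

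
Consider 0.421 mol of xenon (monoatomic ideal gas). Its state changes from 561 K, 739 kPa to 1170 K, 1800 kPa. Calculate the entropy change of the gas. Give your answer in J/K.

ΔS = nC_p ln(T₂/T₁) − nR ln(P₂/P₁), with C_p = 5R/2 = 20.79 J mol⁻¹ K⁻¹ for a monoatomic ideal gas.
ΔS = 0.421 × [20.79 × ln(1170/561) − 8.314 × ln(1800/739)] = 3.32 J/K.

ΔS = 3.32 J/K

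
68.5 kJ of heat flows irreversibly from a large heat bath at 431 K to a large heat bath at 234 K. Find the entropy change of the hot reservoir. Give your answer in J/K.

The hot reservoir loses heat Q, so ΔS_hot = −Q/T_H = −68500/431 = -159 J/K.

ΔS_hot = -159 J/K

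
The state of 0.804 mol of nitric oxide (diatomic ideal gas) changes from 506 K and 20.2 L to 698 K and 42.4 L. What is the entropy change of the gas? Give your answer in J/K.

Entropy is a state function: ΔS = nC_V ln(T₂/T₁) + nR ln(V₂/V₁), with C_V = 5R/2 = 20.79 J mol⁻¹ K⁻¹ for a diatomic ideal gas.
ΔS = 0.804 × [20.79 × ln(698/506) + 8.314 × ln(42.4/20.2)] = 10.3 J/K.

ΔS = 10.3 J/K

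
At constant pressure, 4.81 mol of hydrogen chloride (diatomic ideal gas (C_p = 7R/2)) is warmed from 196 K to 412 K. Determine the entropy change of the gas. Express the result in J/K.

At constant pressure, ΔS = nC_p ln(T₂/T₁) with C_p = 7R/2 = 29.1 J mol⁻¹ K⁻¹.
ΔS = 4.81 × 29.1 × ln(412/196) = 104 J/K.

ΔS = 104 J/K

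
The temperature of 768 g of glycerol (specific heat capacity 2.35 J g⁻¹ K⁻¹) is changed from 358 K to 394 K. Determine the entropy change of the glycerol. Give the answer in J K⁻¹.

ΔS = 173 J/K

ΔS = ∫dQ_rev/T = m c ln(T₂/T₁) = 768 × 2.35 × ln(394/358) = 173 J/K.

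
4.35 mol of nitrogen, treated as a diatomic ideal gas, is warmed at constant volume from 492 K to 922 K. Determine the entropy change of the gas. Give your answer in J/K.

ΔS = 56.8 J/K

At constant volume, ΔS = nC_V ln(T₂/T₁) with C_V = 5R/2 = 20.79 J mol⁻¹ K⁻¹.
ΔS = 4.35 × 20.79 × ln(922/492) = 56.8 J/K.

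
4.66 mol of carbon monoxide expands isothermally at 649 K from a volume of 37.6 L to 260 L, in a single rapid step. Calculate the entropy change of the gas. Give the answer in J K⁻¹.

Entropy is a state function, so ΔS_gas depends only on the end states.
For an isothermal ideal gas ΔS_gas = nR ln(V₂/V₁) = 4.66 × 8.314 × ln(260/37.6) = 74.9 J/K.

ΔS_gas = 74.9 J/K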